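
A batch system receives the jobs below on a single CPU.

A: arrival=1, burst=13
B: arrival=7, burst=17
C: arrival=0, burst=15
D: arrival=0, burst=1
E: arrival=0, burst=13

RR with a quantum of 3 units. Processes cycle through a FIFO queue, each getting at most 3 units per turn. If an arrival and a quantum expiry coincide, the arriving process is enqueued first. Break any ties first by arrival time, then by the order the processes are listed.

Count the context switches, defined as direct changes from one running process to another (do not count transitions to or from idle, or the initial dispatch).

20

Timeline: | C 0-3 | D 3-4 | E 4-7 | A 7-10 | C 10-13 | B 13-16 | E 16-19 | A 19-22 | C 22-25 | B 25-28 | E 28-31 | A 31-34 | C 34-37 | B 37-40 | E 40-43 | A 43-46 | C 46-49 | B 49-52 | E 52-53 | A 53-54 | B 54-59 |
Completion: A=54  B=59  C=49  D=4  E=53
Turnaround (C−A): A=53  B=52  C=49  D=4  E=53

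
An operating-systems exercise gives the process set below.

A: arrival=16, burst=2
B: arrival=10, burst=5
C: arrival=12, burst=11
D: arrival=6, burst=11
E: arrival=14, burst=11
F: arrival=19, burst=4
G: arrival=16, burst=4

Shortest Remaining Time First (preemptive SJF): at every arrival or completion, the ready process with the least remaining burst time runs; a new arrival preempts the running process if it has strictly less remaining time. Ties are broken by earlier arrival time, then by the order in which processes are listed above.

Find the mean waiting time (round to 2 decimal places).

9.86

Timeline: | idle 0-6 | D 6-10 | B 10-15 | D 15-16 | A 16-18 | G 18-22 | F 22-26 | D 26-32 | C 32-43 | E 43-54 |
Completion: A=18  B=15  C=43  D=32  E=54  F=26  G=22
Waiting times: A=0, B=0, C=20, D=15, E=29, F=3, G=2
Average waiting = (0+0+20+15+29+3+2) / 7 = 69/7 = 9.86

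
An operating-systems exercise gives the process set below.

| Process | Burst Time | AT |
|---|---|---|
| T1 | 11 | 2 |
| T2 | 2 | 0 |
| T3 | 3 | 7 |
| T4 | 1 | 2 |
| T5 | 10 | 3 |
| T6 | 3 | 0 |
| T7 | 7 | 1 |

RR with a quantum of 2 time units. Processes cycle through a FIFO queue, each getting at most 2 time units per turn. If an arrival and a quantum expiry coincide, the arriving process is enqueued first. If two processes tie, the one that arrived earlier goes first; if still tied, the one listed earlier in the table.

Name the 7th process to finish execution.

Schedule: | T2 0-2 | T6 2-4 | T7 4-6 | T1 6-8 | T4 8-9 | T5 9-11 | T6 11-12 | T7 12-14 | T3 14-16 | T1 16-18 | T5 18-20 | T7 20-22 | T3 22-23 | T1 23-25 | T5 25-27 | T7 27-28 | T1 28-30 | T5 30-32 | T1 32-34 | T5 34-36 | T1 36-37 |
Completion: T1=37  T2=2  T3=23  T4=9  T5=36  T6=12  T7=28
Finish order: T2 → T4 → T6 → T3 → T7 → T5 → T1

T1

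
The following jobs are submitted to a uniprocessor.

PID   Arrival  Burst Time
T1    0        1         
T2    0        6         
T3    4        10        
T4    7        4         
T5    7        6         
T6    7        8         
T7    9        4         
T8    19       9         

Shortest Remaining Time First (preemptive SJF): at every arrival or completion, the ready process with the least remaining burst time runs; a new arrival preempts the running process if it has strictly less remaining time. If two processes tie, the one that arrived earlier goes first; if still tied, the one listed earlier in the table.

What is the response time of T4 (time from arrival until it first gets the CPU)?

Schedule: | T1 0-1 | T2 1-7 | T4 7-11 | T7 11-15 | T5 15-21 | T6 21-29 | T8 29-38 | T3 38-48 |
Completion: T1=1  T2=7  T3=48  T4=11  T5=21  T6=29  T7=15  T8=38
Response(T4) = first start − arrival = 7 − 7 = 0

0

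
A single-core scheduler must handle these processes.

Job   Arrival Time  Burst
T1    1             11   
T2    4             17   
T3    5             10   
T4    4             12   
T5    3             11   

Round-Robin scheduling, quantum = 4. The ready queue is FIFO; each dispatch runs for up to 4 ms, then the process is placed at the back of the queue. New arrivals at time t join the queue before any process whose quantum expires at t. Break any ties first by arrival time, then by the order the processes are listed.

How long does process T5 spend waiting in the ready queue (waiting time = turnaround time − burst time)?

Timeline: | idle 0-1 | T1 1-5 | T5 5-9 | T2 9-13 | T4 13-17 | T3 17-21 | T1 21-25 | T5 25-29 | T2 29-33 | T4 33-37 | T3 37-41 | T1 41-44 | T5 44-47 | T2 47-51 | T4 51-55 | T3 55-57 | T2 57-62 |
Completion: T1=44  T2=62  T3=57  T4=55  T5=47
Turnaround (C−A): T1=43  T2=58  T3=52  T4=51  T5=44
Waiting(T5) = turnaround − burst = 44 − 11 = 33

33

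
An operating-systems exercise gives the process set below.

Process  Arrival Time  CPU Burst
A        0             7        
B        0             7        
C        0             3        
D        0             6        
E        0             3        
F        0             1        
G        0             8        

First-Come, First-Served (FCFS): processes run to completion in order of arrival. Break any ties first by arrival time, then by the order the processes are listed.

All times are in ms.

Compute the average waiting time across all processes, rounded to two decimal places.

Gantt: | A 0-7 | B 7-14 | C 14-17 | D 17-23 | E 23-26 | F 26-27 | G 27-35 |
Completion: A=7  B=14  C=17  D=23  E=26  F=27  G=35
Turnaround (C−A): A=7  B=14  C=17  D=23  E=26  F=27  G=35
Waiting times: A=0, B=7, C=14, D=17, E=23, F=26, G=27
Average waiting = (0+7+14+17+23+26+27) / 7 = 114/7 = 16.29

16.29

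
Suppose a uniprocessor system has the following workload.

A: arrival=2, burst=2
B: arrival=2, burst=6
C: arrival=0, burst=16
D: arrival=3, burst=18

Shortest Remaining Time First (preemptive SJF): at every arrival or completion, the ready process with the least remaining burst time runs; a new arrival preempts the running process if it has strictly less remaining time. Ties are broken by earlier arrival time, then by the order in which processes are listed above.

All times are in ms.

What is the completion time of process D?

Timeline: | C 0-2 | A 2-4 | B 4-10 | C 10-24 | D 24-42 |
Completion: A=4  B=10  C=24  D=42
Turnaround (C−A): A=2  B=8  C=24  D=39

42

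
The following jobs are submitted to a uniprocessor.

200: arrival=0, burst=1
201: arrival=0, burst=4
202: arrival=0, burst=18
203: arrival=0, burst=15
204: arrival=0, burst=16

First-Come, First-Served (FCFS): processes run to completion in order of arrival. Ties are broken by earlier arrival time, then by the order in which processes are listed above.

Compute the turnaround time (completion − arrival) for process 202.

23

Timeline: | 200 0-1 | 201 1-5 | 202 5-23 | 203 23-38 | 204 38-54 |
Completion: 200=1  201=5  202=23  203=38  204=54
Turnaround (C−A): 200=1  201=5  202=23  203=38  204=54
Turnaround(202) = completion − arrival = 23 − 0 = 23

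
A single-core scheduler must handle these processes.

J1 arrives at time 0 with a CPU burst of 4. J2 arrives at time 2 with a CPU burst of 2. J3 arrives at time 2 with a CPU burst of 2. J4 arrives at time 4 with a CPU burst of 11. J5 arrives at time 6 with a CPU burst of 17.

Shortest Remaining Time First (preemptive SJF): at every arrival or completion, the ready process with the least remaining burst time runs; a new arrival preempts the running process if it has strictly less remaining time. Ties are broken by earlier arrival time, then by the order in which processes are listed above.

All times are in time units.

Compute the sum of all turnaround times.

Schedule: | J1 0-4 | J2 4-6 | J3 6-8 | J4 8-19 | J5 19-36 |
Completion: J1=4  J2=6  J3=8  J4=19  J5=36
Turnaround = completion − arrival: J1=4, J2=4, J3=6, J4=15, J5=30
Total turnaround = 4 + 4 + 6 + 15 + 30 = 59

59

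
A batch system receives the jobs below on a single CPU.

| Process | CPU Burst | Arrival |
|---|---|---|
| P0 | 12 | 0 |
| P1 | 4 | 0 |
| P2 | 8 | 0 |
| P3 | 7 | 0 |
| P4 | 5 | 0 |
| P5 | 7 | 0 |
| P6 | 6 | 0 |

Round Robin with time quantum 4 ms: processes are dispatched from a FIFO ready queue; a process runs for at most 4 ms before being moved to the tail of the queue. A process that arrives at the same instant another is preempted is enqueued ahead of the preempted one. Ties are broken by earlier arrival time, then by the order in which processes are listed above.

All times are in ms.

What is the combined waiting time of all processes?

211

Schedule: | P0 0-4 | P1 4-8 | P2 8-12 | P3 12-16 | P4 16-20 | P5 20-24 | P6 24-28 | P0 28-32 | P2 32-36 | P3 36-39 | P4 39-40 | P5 40-43 | P6 43-45 | P0 45-49 |
Completion: P0=49  P1=8  P2=36  P3=39  P4=40  P5=43  P6=45
Turnaround (C−A): P0=49  P1=8  P2=36  P3=39  P4=40  P5=43  P6=45
Waiting = turnaround − burst: P0=37, P1=4, P2=28, P3=32, P4=35, P5=36, P6=39
Total waiting = 37 + 4 + 28 + 32 + 35 + 36 + 39 = 211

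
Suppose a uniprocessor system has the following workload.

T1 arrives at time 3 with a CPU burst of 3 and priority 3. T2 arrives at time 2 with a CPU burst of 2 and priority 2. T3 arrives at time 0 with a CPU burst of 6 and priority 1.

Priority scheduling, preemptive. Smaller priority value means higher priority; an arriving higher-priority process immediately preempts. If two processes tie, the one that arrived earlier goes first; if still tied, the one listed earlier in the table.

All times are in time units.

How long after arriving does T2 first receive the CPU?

Schedule: | T3 0-6 | T2 6-8 | T1 8-11 |
Completion: T1=11  T2=8  T3=6
Response(T2) = first start − arrival = 6 − 2 = 4

4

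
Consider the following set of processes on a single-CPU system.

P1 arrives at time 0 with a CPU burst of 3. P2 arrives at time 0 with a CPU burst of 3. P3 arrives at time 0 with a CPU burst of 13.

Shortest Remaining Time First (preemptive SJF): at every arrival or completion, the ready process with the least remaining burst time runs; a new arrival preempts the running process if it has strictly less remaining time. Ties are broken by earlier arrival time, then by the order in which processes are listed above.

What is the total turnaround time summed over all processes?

28

Timeline: | P1 0-3 | P2 3-6 | P3 6-19 |
Completion: P1=3  P2=6  P3=19
Turnaround (C−A): P1=3  P2=6  P3=19
Turnaround = completion − arrival: P1=3, P2=6, P3=19
Total turnaround = 3 + 6 + 19 = 28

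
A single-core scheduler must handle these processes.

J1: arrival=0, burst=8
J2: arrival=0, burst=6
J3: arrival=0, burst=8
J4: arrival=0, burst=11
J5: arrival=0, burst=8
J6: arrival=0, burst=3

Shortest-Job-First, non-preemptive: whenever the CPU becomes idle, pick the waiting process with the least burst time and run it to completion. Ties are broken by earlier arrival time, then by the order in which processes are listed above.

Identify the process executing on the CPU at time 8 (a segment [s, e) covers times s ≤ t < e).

Gantt: | J6 0-3 | J2 3-9 | J1 9-17 | J3 17-25 | J5 25-33 | J4 33-44 |
Completion: J1=17  J2=9  J3=25  J4=44  J5=33  J6=3
Turnaround (C−A): J1=17  J2=9  J3=25  J4=44  J5=33  J6=3

J2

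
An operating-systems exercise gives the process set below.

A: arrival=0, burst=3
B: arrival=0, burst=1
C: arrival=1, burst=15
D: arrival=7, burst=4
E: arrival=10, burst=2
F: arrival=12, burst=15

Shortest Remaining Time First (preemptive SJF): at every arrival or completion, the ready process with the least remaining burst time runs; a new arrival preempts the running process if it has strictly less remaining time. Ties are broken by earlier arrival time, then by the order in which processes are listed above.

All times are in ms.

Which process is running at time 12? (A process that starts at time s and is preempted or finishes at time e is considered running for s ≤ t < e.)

Timeline: | B 0-1 | A 1-4 | C 4-7 | D 7-11 | E 11-13 | C 13-25 | F 25-40 |
Completion: A=4  B=1  C=25  D=11  E=13  F=40
Turnaround (C−A): A=4  B=1  C=24  D=4  E=3  F=28

E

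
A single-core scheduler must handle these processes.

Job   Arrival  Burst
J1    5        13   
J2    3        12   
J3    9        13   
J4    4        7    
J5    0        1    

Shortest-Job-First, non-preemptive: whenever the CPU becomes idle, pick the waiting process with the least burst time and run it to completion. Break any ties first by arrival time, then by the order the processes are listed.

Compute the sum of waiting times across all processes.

54

Timeline: | J5 0-1 | idle 1-3 | J2 3-15 | J4 15-22 | J1 22-35 | J3 35-48 |
Completion: J1=35  J2=15  J3=48  J4=22  J5=1
Turnaround (C−A): J1=30  J2=12  J3=39  J4=18  J5=1
Waiting = turnaround − burst: J1=17, J2=0, J3=26, J4=11, J5=0
Total waiting = 17 + 0 + 26 + 11 + 0 = 54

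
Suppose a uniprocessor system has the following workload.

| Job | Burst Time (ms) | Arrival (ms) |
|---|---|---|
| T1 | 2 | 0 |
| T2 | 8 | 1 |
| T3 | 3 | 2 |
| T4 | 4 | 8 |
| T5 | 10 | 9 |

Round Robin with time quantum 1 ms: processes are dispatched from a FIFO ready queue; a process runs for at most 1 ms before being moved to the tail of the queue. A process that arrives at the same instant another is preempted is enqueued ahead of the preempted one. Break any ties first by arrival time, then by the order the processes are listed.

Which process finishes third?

Schedule: | T1 0-1 | T2 1-2 | T1 2-3 | T3 3-4 | T2 4-5 | T3 5-6 | T2 6-7 | T3 7-8 | T2 8-9 | T4 9-10 | T5 10-11 | T2 11-12 | T4 12-13 | T5 13-14 | T2 14-15 | T4 15-16 | T5 16-17 | T2 17-18 | T4 18-19 | T5 19-20 | T2 20-21 | T5 21-27 |
Completion: T1=3  T2=21  T3=8  T4=19  T5=27
Turnaround (C−A): T1=3  T2=20  T3=6  T4=11  T5=18
Finish order: T1 → T3 → T4 → T2 → T5

T4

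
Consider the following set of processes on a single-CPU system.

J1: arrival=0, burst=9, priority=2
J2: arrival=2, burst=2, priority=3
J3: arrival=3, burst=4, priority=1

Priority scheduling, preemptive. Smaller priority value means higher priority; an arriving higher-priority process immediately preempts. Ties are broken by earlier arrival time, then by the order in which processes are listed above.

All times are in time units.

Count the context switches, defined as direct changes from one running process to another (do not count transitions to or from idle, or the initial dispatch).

Schedule: | J1 0-3 | J3 3-7 | J1 7-13 | J2 13-15 |
Completion: J1=13  J2=15  J3=7
Turnaround (C−A): J1=13  J2=13  J3=4

3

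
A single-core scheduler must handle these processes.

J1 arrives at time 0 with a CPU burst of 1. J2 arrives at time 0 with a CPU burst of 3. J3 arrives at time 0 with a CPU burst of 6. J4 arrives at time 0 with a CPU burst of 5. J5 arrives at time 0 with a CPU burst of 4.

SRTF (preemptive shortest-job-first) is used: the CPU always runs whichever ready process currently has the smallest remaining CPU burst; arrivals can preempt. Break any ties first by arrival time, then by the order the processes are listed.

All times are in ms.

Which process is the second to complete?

J2

Gantt: | J1 0-1 | J2 1-4 | J5 4-8 | J4 8-13 | J3 13-19 |
Completion: J1=1  J2=4  J3=19  J4=13  J5=8
Turnaround (C−A): J1=1  J2=4  J3=19  J4=13  J5=8
Finish order: J1 → J2 → J5 → J4 → J3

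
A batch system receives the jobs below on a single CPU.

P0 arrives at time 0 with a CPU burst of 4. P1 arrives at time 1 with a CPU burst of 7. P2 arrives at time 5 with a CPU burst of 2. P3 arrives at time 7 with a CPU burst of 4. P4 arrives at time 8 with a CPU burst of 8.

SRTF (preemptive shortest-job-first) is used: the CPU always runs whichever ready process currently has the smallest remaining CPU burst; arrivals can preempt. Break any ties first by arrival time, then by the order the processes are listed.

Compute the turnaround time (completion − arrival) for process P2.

Schedule: | P0 0-4 | P1 4-5 | P2 5-7 | P3 7-11 | P1 11-17 | P4 17-25 |
Completion: P0=4  P1=17  P2=7  P3=11  P4=25
Turnaround (C−A): P0=4  P1=16  P2=2  P3=4  P4=17
Turnaround(P2) = completion − arrival = 7 − 5 = 2

2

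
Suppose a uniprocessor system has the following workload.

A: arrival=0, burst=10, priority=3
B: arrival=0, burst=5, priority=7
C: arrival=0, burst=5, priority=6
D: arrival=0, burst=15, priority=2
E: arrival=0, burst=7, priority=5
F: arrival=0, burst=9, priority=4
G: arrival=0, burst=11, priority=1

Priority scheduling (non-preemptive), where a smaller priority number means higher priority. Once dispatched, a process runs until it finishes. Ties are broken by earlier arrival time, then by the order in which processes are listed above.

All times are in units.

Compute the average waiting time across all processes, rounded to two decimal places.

32.43

Schedule: | G 0-11 | D 11-26 | A 26-36 | F 36-45 | E 45-52 | C 52-57 | B 57-62 |
Completion: A=36  B=62  C=57  D=26  E=52  F=45  G=11
Turnaround (C−A): A=36  B=62  C=57  D=26  E=52  F=45  G=11
Waiting times: A=26, B=57, C=52, D=11, E=45, F=36, G=0
Average waiting = (26+57+52+11+45+36+0) / 7 = 227/7 = 32.43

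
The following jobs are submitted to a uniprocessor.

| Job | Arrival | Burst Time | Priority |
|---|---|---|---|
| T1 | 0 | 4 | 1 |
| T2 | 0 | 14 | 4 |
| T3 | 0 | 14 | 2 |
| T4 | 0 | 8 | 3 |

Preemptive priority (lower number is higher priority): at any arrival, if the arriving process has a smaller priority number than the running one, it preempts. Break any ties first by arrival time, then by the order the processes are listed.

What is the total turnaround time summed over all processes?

88

Schedule: | T1 0-4 | T3 4-18 | T4 18-26 | T2 26-40 |
Completion: T1=4  T2=40  T3=18  T4=26
Turnaround (C−A): T1=4  T2=40  T3=18  T4=26
Turnaround = completion − arrival: T1=4, T2=40, T3=18, T4=26
Total turnaround = 4 + 40 + 18 + 26 = 88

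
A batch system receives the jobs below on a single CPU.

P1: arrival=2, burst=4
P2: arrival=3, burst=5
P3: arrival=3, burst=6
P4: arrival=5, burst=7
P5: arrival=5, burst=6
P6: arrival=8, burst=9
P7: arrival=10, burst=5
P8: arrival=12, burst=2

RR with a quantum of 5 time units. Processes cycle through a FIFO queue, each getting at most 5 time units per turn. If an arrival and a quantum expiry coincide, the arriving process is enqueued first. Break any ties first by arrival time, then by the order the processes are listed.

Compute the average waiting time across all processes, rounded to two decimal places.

20.88

Gantt: | idle 0-2 | P1 2-6 | P2 6-11 | P3 11-16 | P4 16-21 | P5 21-26 | P6 26-31 | P7 31-36 | P8 36-38 | P3 38-39 | P4 39-41 | P5 41-42 | P6 42-46 |
Completion: P1=6  P2=11  P3=39  P4=41  P5=42  P6=46  P7=36  P8=38
Turnaround (C−A): P1=4  P2=8  P3=36  P4=36  P5=37  P6=38  P7=26  P8=26
Waiting times: P1=0, P2=3, P3=30, P4=29, P5=31, P6=29, P7=21, P8=24
Average waiting = (0+3+30+29+31+29+21+24) / 8 = 167/8 = 20.88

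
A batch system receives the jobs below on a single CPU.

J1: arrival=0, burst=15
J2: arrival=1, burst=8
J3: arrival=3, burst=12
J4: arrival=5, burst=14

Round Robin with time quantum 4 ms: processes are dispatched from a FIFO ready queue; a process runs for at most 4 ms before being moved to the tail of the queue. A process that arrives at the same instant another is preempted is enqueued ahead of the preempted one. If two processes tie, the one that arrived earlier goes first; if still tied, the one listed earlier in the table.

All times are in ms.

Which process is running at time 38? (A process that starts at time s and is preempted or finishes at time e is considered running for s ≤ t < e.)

Timeline: | J1 0-4 | J2 4-8 | J3 8-12 | J1 12-16 | J4 16-20 | J2 20-24 | J3 24-28 | J1 28-32 | J4 32-36 | J3 36-40 | J1 40-43 | J4 43-49 |
Completion: J1=43  J2=24  J3=40  J4=49
Turnaround (C−A): J1=43  J2=23  J3=37  J4=44

J3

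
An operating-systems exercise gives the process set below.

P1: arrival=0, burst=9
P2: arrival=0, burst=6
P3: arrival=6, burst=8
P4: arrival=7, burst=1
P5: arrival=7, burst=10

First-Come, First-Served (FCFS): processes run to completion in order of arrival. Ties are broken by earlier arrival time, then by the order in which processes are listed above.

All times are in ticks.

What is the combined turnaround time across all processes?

Schedule: | P1 0-9 | P2 9-15 | P3 15-23 | P4 23-24 | P5 24-34 |
Completion: P1=9  P2=15  P3=23  P4=24  P5=34
Turnaround (C−A): P1=9  P2=15  P3=17  P4=17  P5=27
Turnaround = completion − arrival: P1=9, P2=15, P3=17, P4=17, P5=27
Total turnaround = 9 + 15 + 17 + 17 + 27 = 85

85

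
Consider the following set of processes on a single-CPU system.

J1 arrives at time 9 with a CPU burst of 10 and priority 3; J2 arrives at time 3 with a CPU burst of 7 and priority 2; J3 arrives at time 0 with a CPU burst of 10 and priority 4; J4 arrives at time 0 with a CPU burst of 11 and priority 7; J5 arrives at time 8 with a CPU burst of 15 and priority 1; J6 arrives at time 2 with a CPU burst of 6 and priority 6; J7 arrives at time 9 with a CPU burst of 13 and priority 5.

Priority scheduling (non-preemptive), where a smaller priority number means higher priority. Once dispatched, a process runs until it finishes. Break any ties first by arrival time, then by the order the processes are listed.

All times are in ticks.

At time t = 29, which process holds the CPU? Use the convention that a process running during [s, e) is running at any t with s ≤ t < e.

Schedule: | J3 0-10 | J5 10-25 | J2 25-32 | J1 32-42 | J7 42-55 | J6 55-61 | J4 61-72 |
Completion: J1=42  J2=32  J3=10  J4=72  J5=25  J6=61  J7=55
Turnaround (C−A): J1=33  J2=29  J3=10  J4=72  J5=17  J6=59  J7=46

J2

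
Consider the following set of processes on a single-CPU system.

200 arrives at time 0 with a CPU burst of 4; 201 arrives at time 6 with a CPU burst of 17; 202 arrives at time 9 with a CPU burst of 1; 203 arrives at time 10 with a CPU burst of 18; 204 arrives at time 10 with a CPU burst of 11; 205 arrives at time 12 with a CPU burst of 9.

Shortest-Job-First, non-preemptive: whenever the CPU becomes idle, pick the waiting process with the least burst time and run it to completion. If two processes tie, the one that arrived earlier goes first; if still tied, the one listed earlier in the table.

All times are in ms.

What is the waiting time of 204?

Gantt: | 200 0-4 | idle 4-6 | 201 6-23 | 202 23-24 | 205 24-33 | 204 33-44 | 203 44-62 |
Completion: 200=4  201=23  202=24  203=62  204=44  205=33
Turnaround (C−A): 200=4  201=17  202=15  203=52  204=34  205=21
Waiting(204) = turnaround − burst = 34 − 11 = 23

23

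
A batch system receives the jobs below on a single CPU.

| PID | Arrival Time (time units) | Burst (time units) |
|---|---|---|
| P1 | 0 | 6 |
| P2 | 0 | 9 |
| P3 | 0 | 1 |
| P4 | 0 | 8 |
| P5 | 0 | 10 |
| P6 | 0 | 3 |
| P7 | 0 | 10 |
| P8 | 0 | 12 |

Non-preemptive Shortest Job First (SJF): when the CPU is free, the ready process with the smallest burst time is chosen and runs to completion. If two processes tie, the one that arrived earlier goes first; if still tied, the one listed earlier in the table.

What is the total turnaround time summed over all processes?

Gantt: | P3 0-1 | P6 1-4 | P1 4-10 | P4 10-18 | P2 18-27 | P5 27-37 | P7 37-47 | P8 47-59 |
Completion: P1=10  P2=27  P3=1  P4=18  P5=37  P6=4  P7=47  P8=59
Turnaround (C−A): P1=10  P2=27  P3=1  P4=18  P5=37  P6=4  P7=47  P8=59
Turnaround = completion − arrival: P1=10, P2=27, P3=1, P4=18, P5=37, P6=4, P7=47, P8=59
Total turnaround = 10 + 27 + 1 + 18 + 37 + 4 + 47 + 59 = 203

203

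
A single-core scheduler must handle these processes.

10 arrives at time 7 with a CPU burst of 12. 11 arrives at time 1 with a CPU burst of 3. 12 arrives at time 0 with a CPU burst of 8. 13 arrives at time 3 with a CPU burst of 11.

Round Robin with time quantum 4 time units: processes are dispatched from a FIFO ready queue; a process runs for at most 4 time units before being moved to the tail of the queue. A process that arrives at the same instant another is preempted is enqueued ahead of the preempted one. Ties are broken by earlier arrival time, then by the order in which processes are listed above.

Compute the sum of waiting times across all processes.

Gantt: | 12 0-4 | 11 4-7 | 13 7-11 | 12 11-15 | 10 15-19 | 13 19-23 | 10 23-27 | 13 27-30 | 10 30-34 |
Completion: 10=34  11=7  12=15  13=30
Turnaround (C−A): 10=27  11=6  12=15  13=27
Waiting = turnaround − burst: 10=15, 11=3, 12=7, 13=16
Total waiting = 15 + 3 + 7 + 16 = 41

41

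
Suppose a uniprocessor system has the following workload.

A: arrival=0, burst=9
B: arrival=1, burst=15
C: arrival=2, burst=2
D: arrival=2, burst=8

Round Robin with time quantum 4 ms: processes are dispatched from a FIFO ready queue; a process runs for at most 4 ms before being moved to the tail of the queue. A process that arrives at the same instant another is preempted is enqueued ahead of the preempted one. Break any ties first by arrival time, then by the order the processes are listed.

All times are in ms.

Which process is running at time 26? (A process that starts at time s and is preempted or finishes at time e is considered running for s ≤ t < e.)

A

Schedule: | A 0-4 | B 4-8 | C 8-10 | D 10-14 | A 14-18 | B 18-22 | D 22-26 | A 26-27 | B 27-34 |
Completion: A=27  B=34  C=10  D=26
Turnaround (C−A): A=27  B=33  C=8  D=24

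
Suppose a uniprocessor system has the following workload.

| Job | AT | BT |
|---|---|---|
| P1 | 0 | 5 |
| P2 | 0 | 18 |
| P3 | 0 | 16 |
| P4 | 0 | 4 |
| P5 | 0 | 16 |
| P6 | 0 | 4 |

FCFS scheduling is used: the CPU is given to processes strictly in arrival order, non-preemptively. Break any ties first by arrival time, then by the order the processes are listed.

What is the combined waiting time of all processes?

169

Gantt: | P1 0-5 | P2 5-23 | P3 23-39 | P4 39-43 | P5 43-59 | P6 59-63 |
Completion: P1=5  P2=23  P3=39  P4=43  P5=59  P6=63
Turnaround (C−A): P1=5  P2=23  P3=39  P4=43  P5=59  P6=63
Waiting = turnaround − burst: P1=0, P2=5, P3=23, P4=39, P5=43, P6=59
Total waiting = 0 + 5 + 23 + 39 + 43 + 59 = 169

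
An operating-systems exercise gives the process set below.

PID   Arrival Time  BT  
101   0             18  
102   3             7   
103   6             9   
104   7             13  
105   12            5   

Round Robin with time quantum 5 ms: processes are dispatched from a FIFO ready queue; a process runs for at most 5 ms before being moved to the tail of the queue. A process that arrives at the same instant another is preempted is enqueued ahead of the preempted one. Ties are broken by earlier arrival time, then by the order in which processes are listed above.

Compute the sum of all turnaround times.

Schedule: | 101 0-5 | 102 5-10 | 101 10-15 | 103 15-20 | 104 20-25 | 102 25-27 | 105 27-32 | 101 32-37 | 103 37-41 | 104 41-46 | 101 46-49 | 104 49-52 |
Completion: 101=49  102=27  103=41  104=52  105=32
Turnaround = completion − arrival: 101=49, 102=24, 103=35, 104=45, 105=20
Total turnaround = 49 + 24 + 35 + 45 + 20 = 173

173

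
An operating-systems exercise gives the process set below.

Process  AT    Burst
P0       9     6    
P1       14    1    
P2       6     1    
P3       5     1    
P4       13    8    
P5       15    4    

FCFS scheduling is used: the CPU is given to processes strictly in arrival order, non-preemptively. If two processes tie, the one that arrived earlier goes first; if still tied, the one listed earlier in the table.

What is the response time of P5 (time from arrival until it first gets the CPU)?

9

Timeline: | idle 0-5 | P3 5-6 | P2 6-7 | idle 7-9 | P0 9-15 | P4 15-23 | P1 23-24 | P5 24-28 |
Completion: P0=15  P1=24  P2=7  P3=6  P4=23  P5=28
Response(P5) = first start − arrival = 24 − 15 = 9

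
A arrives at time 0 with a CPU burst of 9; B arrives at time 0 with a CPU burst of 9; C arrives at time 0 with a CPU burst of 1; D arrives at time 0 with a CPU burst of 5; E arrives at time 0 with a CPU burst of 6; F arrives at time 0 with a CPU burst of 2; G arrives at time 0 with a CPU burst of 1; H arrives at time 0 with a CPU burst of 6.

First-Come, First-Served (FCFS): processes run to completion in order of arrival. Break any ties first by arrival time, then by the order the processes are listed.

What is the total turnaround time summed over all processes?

204

Gantt: | A 0-9 | B 9-18 | C 18-19 | D 19-24 | E 24-30 | F 30-32 | G 32-33 | H 33-39 |
Completion: A=9  B=18  C=19  D=24  E=30  F=32  G=33  H=39
Turnaround = completion − arrival: A=9, B=18, C=19, D=24, E=30, F=32, G=33, H=39
Total turnaround = 9 + 18 + 19 + 24 + 30 + 32 + 33 + 39 = 204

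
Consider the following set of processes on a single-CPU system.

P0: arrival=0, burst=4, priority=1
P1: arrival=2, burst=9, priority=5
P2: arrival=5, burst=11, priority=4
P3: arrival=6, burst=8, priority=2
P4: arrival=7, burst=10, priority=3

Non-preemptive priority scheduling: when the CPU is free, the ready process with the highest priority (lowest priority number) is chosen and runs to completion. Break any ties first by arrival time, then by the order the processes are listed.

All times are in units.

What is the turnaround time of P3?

Timeline: | P0 0-4 | P1 4-13 | P3 13-21 | P4 21-31 | P2 31-42 |
Completion: P0=4  P1=13  P2=42  P3=21  P4=31
Turnaround (C−A): P0=4  P1=11  P2=37  P3=15  P4=24
Turnaround(P3) = completion − arrival = 21 − 6 = 15

15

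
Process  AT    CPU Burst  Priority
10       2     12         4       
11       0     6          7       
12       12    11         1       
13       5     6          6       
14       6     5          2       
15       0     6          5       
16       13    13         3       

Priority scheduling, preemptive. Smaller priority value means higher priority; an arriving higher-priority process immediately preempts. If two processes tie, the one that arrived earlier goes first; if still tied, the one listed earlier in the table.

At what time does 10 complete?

43

Gantt: | 15 0-2 | 10 2-6 | 14 6-11 | 10 11-12 | 12 12-23 | 16 23-36 | 10 36-43 | 15 43-47 | 13 47-53 | 11 53-59 |
Completion: 10=43  11=59  12=23  13=53  14=11  15=47  16=36
Turnaround (C−A): 10=41  11=59  12=11  13=48  14=5  15=47  16=23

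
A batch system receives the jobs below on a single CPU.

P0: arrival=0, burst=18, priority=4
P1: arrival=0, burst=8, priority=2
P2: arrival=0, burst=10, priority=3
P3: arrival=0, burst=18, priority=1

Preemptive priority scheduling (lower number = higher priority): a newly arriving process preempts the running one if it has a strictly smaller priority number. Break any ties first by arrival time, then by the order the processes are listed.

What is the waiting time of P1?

Schedule: | P3 0-18 | P1 18-26 | P2 26-36 | P0 36-54 |
Completion: P0=54  P1=26  P2=36  P3=18
Turnaround (C−A): P0=54  P1=26  P2=36  P3=18
Waiting(P1) = turnaround − burst = 26 − 8 = 18

18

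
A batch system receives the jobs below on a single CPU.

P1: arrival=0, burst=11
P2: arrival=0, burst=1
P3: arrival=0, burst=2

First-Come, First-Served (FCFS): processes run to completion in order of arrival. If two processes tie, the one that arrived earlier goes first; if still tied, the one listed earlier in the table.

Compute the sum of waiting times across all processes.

23

Gantt: | P1 0-11 | P2 11-12 | P3 12-14 |
Completion: P1=11  P2=12  P3=14
Turnaround (C−A): P1=11  P2=12  P3=14
Waiting = turnaround − burst: P1=0, P2=11, P3=12
Total waiting = 0 + 11 + 12 = 23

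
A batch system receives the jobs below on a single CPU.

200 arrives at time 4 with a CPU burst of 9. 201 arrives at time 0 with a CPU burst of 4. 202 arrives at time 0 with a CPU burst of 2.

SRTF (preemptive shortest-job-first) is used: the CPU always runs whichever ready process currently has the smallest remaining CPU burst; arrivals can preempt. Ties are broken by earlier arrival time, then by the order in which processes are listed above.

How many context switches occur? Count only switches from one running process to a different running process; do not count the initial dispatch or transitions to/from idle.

2

Timeline: | 202 0-2 | 201 2-6 | 200 6-15 |
Completion: 200=15  201=6  202=2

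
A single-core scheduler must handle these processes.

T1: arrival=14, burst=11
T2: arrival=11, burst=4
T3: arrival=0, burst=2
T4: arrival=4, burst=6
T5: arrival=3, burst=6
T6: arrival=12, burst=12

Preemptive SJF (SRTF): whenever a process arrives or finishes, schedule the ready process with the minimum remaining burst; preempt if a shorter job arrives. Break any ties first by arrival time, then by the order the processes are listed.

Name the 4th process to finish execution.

T2

Gantt: | T3 0-2 | idle 2-3 | T5 3-9 | T4 9-15 | T2 15-19 | T1 19-30 | T6 30-42 |
Completion: T1=30  T2=19  T3=2  T4=15  T5=9  T6=42
Finish order: T3 → T5 → T4 → T2 → T1 → T6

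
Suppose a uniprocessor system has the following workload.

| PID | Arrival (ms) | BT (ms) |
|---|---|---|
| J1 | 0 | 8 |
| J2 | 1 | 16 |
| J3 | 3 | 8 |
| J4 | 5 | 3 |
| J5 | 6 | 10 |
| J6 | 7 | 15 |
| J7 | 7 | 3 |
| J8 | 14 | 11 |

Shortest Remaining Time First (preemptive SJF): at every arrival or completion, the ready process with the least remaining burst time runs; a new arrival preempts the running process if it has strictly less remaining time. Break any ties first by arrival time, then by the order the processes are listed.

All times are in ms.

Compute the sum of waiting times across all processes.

Gantt: | J1 0-8 | J4 8-11 | J7 11-14 | J3 14-22 | J5 22-32 | J8 32-43 | J6 43-58 | J2 58-74 |
Completion: J1=8  J2=74  J3=22  J4=11  J5=32  J6=58  J7=14  J8=43
Turnaround (C−A): J1=8  J2=73  J3=19  J4=6  J5=26  J6=51  J7=7  J8=29
Waiting = turnaround − burst: J1=0, J2=57, J3=11, J4=3, J5=16, J6=36, J7=4, J8=18
Total waiting = 0 + 57 + 11 + 3 + 16 + 36 + 4 + 18 = 145

145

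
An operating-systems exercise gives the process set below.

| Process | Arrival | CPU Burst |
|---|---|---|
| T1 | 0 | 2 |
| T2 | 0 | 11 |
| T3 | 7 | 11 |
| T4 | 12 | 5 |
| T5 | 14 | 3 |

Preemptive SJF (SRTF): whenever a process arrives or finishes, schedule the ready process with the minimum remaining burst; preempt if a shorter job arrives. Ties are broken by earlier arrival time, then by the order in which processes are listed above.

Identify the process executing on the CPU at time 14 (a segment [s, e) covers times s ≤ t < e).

T5

Timeline: | T1 0-2 | T2 2-13 | T4 13-14 | T5 14-17 | T4 17-21 | T3 21-32 |
Completion: T1=2  T2=13  T3=32  T4=21  T5=17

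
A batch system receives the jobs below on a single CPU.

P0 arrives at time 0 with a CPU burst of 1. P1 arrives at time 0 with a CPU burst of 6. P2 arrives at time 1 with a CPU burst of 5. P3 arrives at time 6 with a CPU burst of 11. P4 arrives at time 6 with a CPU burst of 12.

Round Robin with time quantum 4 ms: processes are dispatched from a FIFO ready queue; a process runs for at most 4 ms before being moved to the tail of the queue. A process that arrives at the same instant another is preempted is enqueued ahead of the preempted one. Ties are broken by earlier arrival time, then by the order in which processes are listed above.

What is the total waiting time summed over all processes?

50

Gantt: | P0 0-1 | P1 1-5 | P2 5-9 | P1 9-11 | P3 11-15 | P4 15-19 | P2 19-20 | P3 20-24 | P4 24-28 | P3 28-31 | P4 31-35 |
Completion: P0=1  P1=11  P2=20  P3=31  P4=35
Turnaround (C−A): P0=1  P1=11  P2=19  P3=25  P4=29
Waiting = turnaround − burst: P0=0, P1=5, P2=14, P3=14, P4=17
Total waiting = 0 + 5 + 14 + 14 + 17 = 50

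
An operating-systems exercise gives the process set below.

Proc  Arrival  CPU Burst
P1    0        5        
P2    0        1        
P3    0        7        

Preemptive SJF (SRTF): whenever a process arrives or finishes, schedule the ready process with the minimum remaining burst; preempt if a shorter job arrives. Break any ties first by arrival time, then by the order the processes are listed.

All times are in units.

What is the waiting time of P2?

0

Schedule: | P2 0-1 | P1 1-6 | P3 6-13 |
Completion: P1=6  P2=1  P3=13
Turnaround (C−A): P1=6  P2=1  P3=13
Waiting(P2) = turnaround − burst = 1 − 1 = 0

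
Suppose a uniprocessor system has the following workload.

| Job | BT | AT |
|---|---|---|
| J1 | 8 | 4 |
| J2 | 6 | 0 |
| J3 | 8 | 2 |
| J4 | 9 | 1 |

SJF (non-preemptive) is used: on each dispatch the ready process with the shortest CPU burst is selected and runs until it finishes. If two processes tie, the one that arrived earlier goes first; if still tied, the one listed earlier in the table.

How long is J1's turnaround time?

18

Gantt: | J2 0-6 | J3 6-14 | J1 14-22 | J4 22-31 |
Completion: J1=22  J2=6  J3=14  J4=31
Turnaround(J1) = completion − arrival = 22 − 4 = 18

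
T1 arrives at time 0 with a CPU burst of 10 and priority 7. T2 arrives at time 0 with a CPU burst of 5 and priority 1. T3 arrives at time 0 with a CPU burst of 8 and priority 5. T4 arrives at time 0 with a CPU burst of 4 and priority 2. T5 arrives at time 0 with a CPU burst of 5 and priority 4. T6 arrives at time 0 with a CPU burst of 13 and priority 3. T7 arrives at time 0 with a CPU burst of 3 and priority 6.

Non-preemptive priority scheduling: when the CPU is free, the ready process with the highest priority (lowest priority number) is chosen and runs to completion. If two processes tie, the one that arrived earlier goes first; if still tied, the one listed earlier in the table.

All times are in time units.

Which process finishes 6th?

Schedule: | T2 0-5 | T4 5-9 | T6 9-22 | T5 22-27 | T3 27-35 | T7 35-38 | T1 38-48 |
Completion: T1=48  T2=5  T3=35  T4=9  T5=27  T6=22  T7=38
Turnaround (C−A): T1=48  T2=5  T3=35  T4=9  T5=27  T6=22  T7=38
Finish order: T2 → T4 → T6 → T5 → T3 → T7 → T1

T7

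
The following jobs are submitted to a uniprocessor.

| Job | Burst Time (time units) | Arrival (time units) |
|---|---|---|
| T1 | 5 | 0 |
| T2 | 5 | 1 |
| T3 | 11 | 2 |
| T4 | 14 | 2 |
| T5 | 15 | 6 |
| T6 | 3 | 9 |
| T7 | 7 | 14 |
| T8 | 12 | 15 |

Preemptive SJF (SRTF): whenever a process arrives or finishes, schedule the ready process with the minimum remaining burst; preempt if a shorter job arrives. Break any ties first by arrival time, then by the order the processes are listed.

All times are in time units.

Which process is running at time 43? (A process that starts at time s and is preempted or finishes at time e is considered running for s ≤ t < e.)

Timeline: | T1 0-5 | T2 5-10 | T6 10-13 | T3 13-14 | T7 14-21 | T3 21-31 | T8 31-43 | T4 43-57 | T5 57-72 |
Completion: T1=5  T2=10  T3=31  T4=57  T5=72  T6=13  T7=21  T8=43
Turnaround (C−A): T1=5  T2=9  T3=29  T4=55  T5=66  T6=4  T7=7  T8=28

T4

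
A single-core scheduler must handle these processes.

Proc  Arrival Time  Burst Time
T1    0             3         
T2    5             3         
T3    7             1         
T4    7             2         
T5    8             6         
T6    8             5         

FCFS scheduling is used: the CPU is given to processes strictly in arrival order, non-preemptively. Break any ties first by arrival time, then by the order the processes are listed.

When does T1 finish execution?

3

Timeline: | T1 0-3 | idle 3-5 | T2 5-8 | T3 8-9 | T4 9-11 | T5 11-17 | T6 17-22 |
Completion: T1=3  T2=8  T3=9  T4=11  T5=17  T6=22
Turnaround (C−A): T1=3  T2=3  T3=2  T4=4  T5=9  T6=14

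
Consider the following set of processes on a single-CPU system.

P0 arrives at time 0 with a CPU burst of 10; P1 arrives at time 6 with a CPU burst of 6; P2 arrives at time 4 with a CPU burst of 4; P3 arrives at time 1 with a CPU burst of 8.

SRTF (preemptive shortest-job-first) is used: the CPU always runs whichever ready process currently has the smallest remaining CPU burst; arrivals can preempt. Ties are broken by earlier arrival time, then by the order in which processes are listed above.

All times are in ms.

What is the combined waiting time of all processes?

29

Timeline: | P0 0-1 | P3 1-4 | P2 4-8 | P3 8-13 | P1 13-19 | P0 19-28 |
Completion: P0=28  P1=19  P2=8  P3=13
Turnaround (C−A): P0=28  P1=13  P2=4  P3=12
Waiting = turnaround − burst: P0=18, P1=7, P2=0, P3=4
Total waiting = 18 + 7 + 0 + 4 = 29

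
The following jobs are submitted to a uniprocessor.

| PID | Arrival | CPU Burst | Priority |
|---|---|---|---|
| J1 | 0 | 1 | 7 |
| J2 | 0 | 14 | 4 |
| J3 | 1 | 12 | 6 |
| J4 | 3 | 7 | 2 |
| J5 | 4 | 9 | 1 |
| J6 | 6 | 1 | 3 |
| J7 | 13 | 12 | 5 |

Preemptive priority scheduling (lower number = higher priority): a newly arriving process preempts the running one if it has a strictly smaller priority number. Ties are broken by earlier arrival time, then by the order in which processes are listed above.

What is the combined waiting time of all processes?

Timeline: | J2 0-3 | J4 3-4 | J5 4-13 | J4 13-19 | J6 19-20 | J2 20-31 | J7 31-43 | J3 43-55 | J1 55-56 |
Completion: J1=56  J2=31  J3=55  J4=19  J5=13  J6=20  J7=43
Turnaround (C−A): J1=56  J2=31  J3=54  J4=16  J5=9  J6=14  J7=30
Waiting = turnaround − burst: J1=55, J2=17, J3=42, J4=9, J5=0, J6=13, J7=18
Total waiting = 55 + 17 + 42 + 9 + 0 + 13 + 18 = 154

154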